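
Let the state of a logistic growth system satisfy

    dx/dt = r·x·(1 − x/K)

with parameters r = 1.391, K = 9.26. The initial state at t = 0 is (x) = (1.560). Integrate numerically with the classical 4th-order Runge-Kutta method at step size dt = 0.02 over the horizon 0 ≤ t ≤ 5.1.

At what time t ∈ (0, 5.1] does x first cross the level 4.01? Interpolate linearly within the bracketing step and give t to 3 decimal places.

t = 0.954

t=0.000: state=(1.560)
step 1 (dt=0.02): k1=(1.804), k2=(1.821), k3=(1.821), k4=(1.838); state += dt/6·(k1+2k2+2k3+k4)
t=0.020: state=(1.596)
t=0.040: state=(1.634)
t=0.060: state=(1.671)
continuing one RK4 step at a time; state shown every 10 steps (Δt=0.2):
t=0.200: state=(1.955)
t=0.400: state=(2.418)
t=0.600: state=(2.947)
t=0.800: state=(3.531)
t=0.940: state=(3.966)
next step: t=0.960: state=(4.029) — x has crossed 4.01
linear interpolation between t=0.940 (3.96560) and t=0.960 (4.02879) → t≈0.954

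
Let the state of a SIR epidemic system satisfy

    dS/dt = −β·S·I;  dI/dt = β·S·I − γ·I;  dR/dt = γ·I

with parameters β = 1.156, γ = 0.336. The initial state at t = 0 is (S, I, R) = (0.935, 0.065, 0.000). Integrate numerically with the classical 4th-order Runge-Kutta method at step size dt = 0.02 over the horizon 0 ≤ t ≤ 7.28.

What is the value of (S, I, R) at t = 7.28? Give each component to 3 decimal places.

(S, I, R) = (0.097, 0.245, 0.658)

t=0.000: state=(0.935, 0.065, 0.000)
step 1 (dt=0.02): k1=(-0.070, 0.048, 0.022), k2=(-0.071, 0.049, 0.022), k3=(-0.071, 0.049, 0.022), k4=(-0.071, 0.049, 0.022); state += dt/6·(k1+2k2+2k3+k4)
t=0.020: state=(0.934, 0.066, 0.000)
t=0.040: state=(0.932, 0.067, 0.001)
t=0.060: state=(0.931, 0.068, 0.001)
continuing one RK4 step at a time; state shown every 25 steps (Δt=0.5):
t=0.500: state=(0.894, 0.093, 0.013)
t=1.000: state=(0.838, 0.130, 0.032)
t=1.500: state=(0.768, 0.175, 0.057)
t=2.000: state=(0.684, 0.225, 0.091)
t=2.500: state=(0.592, 0.275, 0.133)
t=3.000: state=(0.498, 0.319, 0.183)
t=3.500: state=(0.410, 0.350, 0.240)
t=4.000: state=(0.333, 0.367, 0.300)
t=4.500: state=(0.269, 0.369, 0.362)
t=5.000: state=(0.218, 0.359, 0.423)
t=5.500: state=(0.178, 0.340, 0.482)
t=6.000: state=(0.147, 0.316, 0.537)
t=6.500: state=(0.124, 0.288, 0.588)
t=7.000: state=(0.106, 0.260, 0.634)
t=7.280: state=(0.097, 0.245, 0.658)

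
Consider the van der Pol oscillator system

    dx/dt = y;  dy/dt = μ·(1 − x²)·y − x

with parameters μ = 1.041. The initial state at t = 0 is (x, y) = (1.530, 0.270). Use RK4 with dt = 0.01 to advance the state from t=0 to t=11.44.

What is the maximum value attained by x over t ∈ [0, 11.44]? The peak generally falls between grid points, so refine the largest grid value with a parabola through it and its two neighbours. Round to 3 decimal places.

max x = 2.008

t=0.000: state=(1.530, 0.270)
step 1 (dt=0.01): k1=(0.270, -1.907), k2=(0.260, -1.896), k3=(0.261, -1.896), k4=(0.251, -1.885); state += dt/6·(k1+2k2+2k3+k4)
t=0.010: state=(1.533, 0.251)
t=0.020: state=(1.535, 0.232)
t=0.030: state=(1.537, 0.214)
continuing one RK4 step at a time; state shown every 50 steps (Δt=0.5):
t=0.500: state=(1.472, -0.420)
t=1.000: state=(1.155, -0.842)
t=1.500: state=(0.606, -1.408)
t=2.000: state=(-0.331, -2.383)
t=2.500: state=(-1.545, -1.902)
t=3.000: state=(-1.974, -0.040)
t=3.500: state=(-1.825, 0.515)
t=4.000: state=(-1.505, 0.760)
t=4.500: state=(-1.049, 1.098)
t=5.000: state=(-0.345, 1.808)
t=5.500: state=(0.819, 2.717)
t=6.000: state=(1.865, 1.036)
t=6.500: state=(1.981, -0.277)
t=7.000: state=(1.746, -0.609)
t=7.500: state=(1.384, -0.847)
t=8.000: state=(0.869, -1.263)
t=8.500: state=(0.042, -2.142)
t=9.000: state=(-1.230, -2.535)
t=9.500: state=(-1.977, -0.429)
t=10.000: state=(-1.927, 0.419)
t=10.500: state=(-1.647, 0.677)
t=11.000: state=(-1.247, 0.945)
t=11.440: state=(-0.746, 1.383)
largest grid value and its neighbours: x(6.310)=2.00816, x(6.320)=2.00824, x(6.330)=2.00812
parabola through these three points peaks at t≈6.319 with x≈2.00824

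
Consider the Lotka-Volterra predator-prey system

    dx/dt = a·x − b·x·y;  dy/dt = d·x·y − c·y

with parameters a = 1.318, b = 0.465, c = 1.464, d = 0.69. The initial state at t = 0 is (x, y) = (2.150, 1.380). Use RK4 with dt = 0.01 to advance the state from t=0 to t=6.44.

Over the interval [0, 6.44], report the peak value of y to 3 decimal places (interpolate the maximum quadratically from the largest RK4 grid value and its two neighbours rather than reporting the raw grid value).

t=0.000: state=(2.150, 1.380)
step 1 (dt=0.01): k1=(1.454, 0.027), k2=(1.459, 0.034), k3=(1.459, 0.034), k4=(1.464, 0.041); state += dt/6·(k1+2k2+2k3+k4)
t=0.010: state=(2.165, 1.380)
t=0.020: state=(2.179, 1.381)
t=0.030: state=(2.194, 1.381)
continuing one RK4 step at a time; state shown every 25 steps (Δt=0.25):
t=0.250: state=(2.541, 1.433)
t=0.500: state=(2.965, 1.598)
t=0.750: state=(3.367, 1.915)
t=1.000: state=(3.643, 2.438)
t=1.250: state=(3.659, 3.188)
t=1.500: state=(3.338, 4.062)
t=1.750: state=(2.767, 4.780)
t=2.000: state=(2.160, 5.066)
t=2.250: state=(1.678, 4.880)
t=2.500: state=(1.359, 4.388)
t=2.750: state=(1.174, 3.780)
t=3.000: state=(1.090, 3.183)
t=3.250: state=(1.080, 2.659)
t=3.500: state=(1.131, 2.230)
t=3.750: state=(1.238, 1.895)
t=4.000: state=(1.402, 1.649)
t=4.250: state=(1.626, 1.484)
t=4.500: state=(1.914, 1.395)
t=4.750: state=(2.265, 1.386)
t=5.000: state=(2.670, 1.471)
t=5.250: state=(3.096, 1.677)
t=5.500: state=(3.472, 2.053)
t=5.750: state=(3.682, 2.647)
t=6.000: state=(3.596, 3.456)
t=6.250: state=(3.179, 4.317)
t=6.440: state=(2.723, 4.816)
largest grid value and its neighbours: y(2.010)=5.06655, y(2.020)=5.06673, y(2.030)=5.06614
parabola through these three points peaks at t≈2.017 with y≈5.06676

max y = 5.067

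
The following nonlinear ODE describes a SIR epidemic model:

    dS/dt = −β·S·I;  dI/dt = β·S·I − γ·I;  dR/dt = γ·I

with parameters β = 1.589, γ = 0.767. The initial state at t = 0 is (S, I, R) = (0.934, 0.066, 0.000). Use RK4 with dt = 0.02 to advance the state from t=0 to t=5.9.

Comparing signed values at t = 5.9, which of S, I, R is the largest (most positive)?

largest component: R

t=0.000: state=(0.934, 0.066, 0.000)
step 1 (dt=0.02): k1=(-0.098, 0.047, 0.051), k2=(-0.099, 0.048, 0.051), k3=(-0.099, 0.048, 0.051), k4=(-0.099, 0.048, 0.051); state += dt/6·(k1+2k2+2k3+k4)
t=0.020: state=(0.932, 0.067, 0.001)
t=0.040: state=(0.930, 0.068, 0.002)
t=0.060: state=(0.928, 0.069, 0.003)
continuing one RK4 step at a time; state shown every 10 steps (Δt=0.2):
t=0.200: state=(0.913, 0.076, 0.011)
t=0.400: state=(0.890, 0.087, 0.023)
t=0.600: state=(0.864, 0.098, 0.038)
t=0.800: state=(0.836, 0.111, 0.054)
t=1.000: state=(0.805, 0.123, 0.071)
t=1.200: state=(0.773, 0.136, 0.091)
t=1.400: state=(0.739, 0.148, 0.113)
t=1.600: state=(0.704, 0.160, 0.137)
t=1.800: state=(0.668, 0.170, 0.162)
t=2.000: state=(0.632, 0.180, 0.189)
t=2.200: state=(0.596, 0.187, 0.217)
t=2.400: state=(0.561, 0.193, 0.246)
t=2.600: state=(0.527, 0.197, 0.276)
t=2.800: state=(0.495, 0.199, 0.306)
t=3.000: state=(0.465, 0.198, 0.337)
t=3.200: state=(0.436, 0.196, 0.367)
t=3.400: state=(0.410, 0.193, 0.397)
t=3.600: state=(0.386, 0.188, 0.426)
t=3.800: state=(0.364, 0.181, 0.455)
t=4.000: state=(0.344, 0.174, 0.482)
t=4.200: state=(0.326, 0.166, 0.508)
t=4.400: state=(0.310, 0.158, 0.533)
t=4.600: state=(0.295, 0.149, 0.556)
t=4.800: state=(0.282, 0.140, 0.578)
t=5.000: state=(0.270, 0.131, 0.599)
t=5.200: state=(0.259, 0.122, 0.618)
t=5.400: state=(0.250, 0.114, 0.637)
t=5.600: state=(0.241, 0.105, 0.653)
t=5.800: state=(0.234, 0.097, 0.669)
t=5.900: state=(0.230, 0.094, 0.676)
compare at T: S=0.230, I=0.094, R=0.676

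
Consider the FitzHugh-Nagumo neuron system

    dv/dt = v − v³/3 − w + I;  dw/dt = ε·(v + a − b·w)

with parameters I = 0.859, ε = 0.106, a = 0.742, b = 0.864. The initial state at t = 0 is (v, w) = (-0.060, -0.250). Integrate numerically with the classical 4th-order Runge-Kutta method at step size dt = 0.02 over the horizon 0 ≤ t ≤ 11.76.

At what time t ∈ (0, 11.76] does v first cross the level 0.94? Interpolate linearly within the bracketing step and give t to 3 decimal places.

t = 0.710

t=0.000: state=(-0.060, -0.250)
step 1 (dt=0.02): k1=(1.049, 0.095), k2=(1.059, 0.096), k3=(1.059, 0.096), k4=(1.068, 0.097); state += dt/6·(k1+2k2+2k3+k4)
t=0.020: state=(-0.039, -0.248)
t=0.040: state=(-0.017, -0.246)
t=0.060: state=(0.005, -0.244)
continuing one RK4 step at a time; state shown every 25 steps (Δt=0.5):
t=0.500: state=(0.596, -0.188)
t=0.700: state=(0.923, -0.153)
next step: t=0.720: state=(0.957, -0.149) — v has crossed 0.94
linear interpolation between t=0.700 (0.92307) and t=0.720 (0.95653) → t≈0.710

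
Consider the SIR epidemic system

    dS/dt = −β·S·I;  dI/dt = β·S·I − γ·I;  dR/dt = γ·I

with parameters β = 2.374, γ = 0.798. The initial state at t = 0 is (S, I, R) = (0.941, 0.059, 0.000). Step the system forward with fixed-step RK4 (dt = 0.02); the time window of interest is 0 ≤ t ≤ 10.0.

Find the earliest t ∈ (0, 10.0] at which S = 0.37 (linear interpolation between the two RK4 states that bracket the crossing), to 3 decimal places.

t=0.000: state=(0.941, 0.059, 0.000)
step 1 (dt=0.02): k1=(-0.132, 0.085, 0.047), k2=(-0.134, 0.086, 0.048), k3=(-0.134, 0.086, 0.048), k4=(-0.135, 0.087, 0.048); state += dt/6·(k1+2k2+2k3+k4)
t=0.020: state=(0.938, 0.061, 0.001)
t=0.040: state=(0.936, 0.062, 0.002)
t=0.060: state=(0.933, 0.064, 0.003)
continuing one RK4 step at a time; state shown every 25 steps (Δt=0.5):
t=0.500: state=(0.851, 0.115, 0.034)
t=1.000: state=(0.709, 0.196, 0.095)
t=1.500: state=(0.534, 0.275, 0.190)
t=2.000: state=(0.374, 0.316, 0.310)
next step: t=2.020: state=(0.369, 0.316, 0.315) — S has crossed 0.37
linear interpolation between t=2.000 (0.37439) and t=2.020 (0.36881) → t≈2.016

t = 2.016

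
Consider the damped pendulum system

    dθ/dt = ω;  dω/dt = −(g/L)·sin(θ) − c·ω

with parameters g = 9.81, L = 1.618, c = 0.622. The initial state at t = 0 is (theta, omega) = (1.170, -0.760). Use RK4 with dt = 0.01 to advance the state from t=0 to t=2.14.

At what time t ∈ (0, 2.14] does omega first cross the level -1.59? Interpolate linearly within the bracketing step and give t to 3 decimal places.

t=0.000: state=(1.170, -0.760)
step 1 (dt=0.01): k1=(-0.760, -5.110), k2=(-0.786, -5.085), k3=(-0.785, -5.085), k4=(-0.811, -5.059); state += dt/6·(k1+2k2+2k3+k4)
t=0.010: state=(1.162, -0.811)
t=0.020: state=(1.154, -0.861)
t=0.030: state=(1.145, -0.911)
continuing one RK4 step at a time; state shown every 10 steps (Δt=0.1):
t=0.100: state=(1.069, -1.244)
t=0.180: state=(0.956, -1.585)
next step: t=0.190: state=(0.940, -1.624) — omega has crossed -1.59
linear interpolation between t=0.180 (-1.58507) and t=0.190 (-1.62433) → t≈0.181

t = 0.181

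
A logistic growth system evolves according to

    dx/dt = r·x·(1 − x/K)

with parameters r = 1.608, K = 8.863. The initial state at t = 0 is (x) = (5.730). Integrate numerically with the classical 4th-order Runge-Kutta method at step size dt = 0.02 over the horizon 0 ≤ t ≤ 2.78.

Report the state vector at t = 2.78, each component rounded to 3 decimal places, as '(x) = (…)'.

(x) = (8.808)

t=0.000: state=(5.730)
step 1 (dt=0.02): k1=(3.257), k2=(3.241), k3=(3.242), k4=(3.226); state += dt/6·(k1+2k2+2k3+k4)
t=0.020: state=(5.795)
t=0.040: state=(5.859)
t=0.060: state=(5.923)
continuing one RK4 step at a time; state shown every 5 steps (Δt=0.1):
t=0.100: state=(6.048)
t=0.200: state=(6.347)
t=0.300: state=(6.626)
t=0.400: state=(6.884)
t=0.500: state=(7.121)
t=0.600: state=(7.335)
t=0.700: state=(7.528)
t=0.800: state=(7.700)
t=0.900: state=(7.853)
t=1.000: state=(7.988)
t=1.100: state=(8.107)
t=1.200: state=(8.211)
t=1.300: state=(8.302)
t=1.400: state=(8.381)
t=1.500: state=(8.449)
t=1.600: state=(8.508)
t=1.700: state=(8.559)
t=1.800: state=(8.603)
t=1.900: state=(8.640)
t=2.000: state=(8.673)
t=2.100: state=(8.701)
t=2.200: state=(8.724)
t=2.300: state=(8.745)
t=2.400: state=(8.762)
t=2.500: state=(8.777)
t=2.600: state=(8.790)
t=2.700: state=(8.800)
t=2.780: state=(8.808)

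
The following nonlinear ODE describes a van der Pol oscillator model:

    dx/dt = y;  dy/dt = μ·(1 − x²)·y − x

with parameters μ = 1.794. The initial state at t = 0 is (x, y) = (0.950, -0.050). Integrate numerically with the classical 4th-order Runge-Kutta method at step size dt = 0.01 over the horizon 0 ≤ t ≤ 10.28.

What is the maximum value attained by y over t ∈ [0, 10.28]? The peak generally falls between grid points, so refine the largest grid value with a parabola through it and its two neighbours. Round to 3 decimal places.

max y = 3.568

t=0.000: state=(0.950, -0.050)
step 1 (dt=0.01): k1=(-0.050, -0.959), k2=(-0.055, -0.959), k3=(-0.055, -0.959), k4=(-0.060, -0.960); state += dt/6·(k1+2k2+2k3+k4)
t=0.010: state=(0.949, -0.060)
t=0.020: state=(0.949, -0.069)
t=0.030: state=(0.948, -0.079)
continuing one RK4 step at a time; state shown every 50 steps (Δt=0.5):
t=0.500: state=(0.801, -0.560)
t=1.000: state=(0.338, -1.409)
t=1.500: state=(-0.777, -3.032)
t=2.000: state=(-1.859, -0.699)
t=2.500: state=(-1.870, 0.301)
t=3.000: state=(-1.677, 0.448)
t=3.500: state=(-1.422, 0.583)
t=4.000: state=(-1.072, 0.857)
t=4.500: state=(-0.484, 1.647)
t=5.000: state=(0.813, 3.546)
t=5.500: state=(1.976, 0.568)
t=6.000: state=(1.953, -0.311)
t=6.500: state=(1.767, -0.420)
t=7.000: state=(1.533, -0.523)
t=7.500: state=(1.229, -0.718)
t=8.000: state=(0.768, -1.216)
t=8.500: state=(-0.166, -2.801)
t=9.000: state=(-1.732, -2.016)
t=9.500: state=(-2.005, 0.185)
t=10.000: state=(-1.847, 0.385)
t=10.280: state=(-1.733, 0.433)
largest grid value and its neighbours: y(5.020)=3.56517, y(5.030)=3.56814, y(5.040)=3.56655
parabola through these three points peaks at t≈5.032 with y≈3.56819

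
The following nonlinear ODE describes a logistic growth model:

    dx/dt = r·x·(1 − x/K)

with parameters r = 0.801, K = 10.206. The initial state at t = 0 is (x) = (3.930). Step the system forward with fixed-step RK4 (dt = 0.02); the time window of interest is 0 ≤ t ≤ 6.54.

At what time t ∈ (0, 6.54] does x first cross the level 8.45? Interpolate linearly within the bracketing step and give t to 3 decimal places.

t = 2.546

t=0.000: state=(3.930)
step 1 (dt=0.02): k1=(1.936), k2=(1.939), k3=(1.939), k4=(1.943); state += dt/6·(k1+2k2+2k3+k4)
t=0.020: state=(3.969)
t=0.040: state=(4.008)
t=0.060: state=(4.047)
continuing one RK4 step at a time; state shown every 25 steps (Δt=0.5):
t=0.500: state=(4.931)
t=1.000: state=(5.945)
t=1.500: state=(6.895)
t=2.000: state=(7.721)
t=2.500: state=(8.396)
t=2.540: state=(8.443)
next step: t=2.560: state=(8.466) — x has crossed 8.45
linear interpolation between t=2.540 (8.44318) and t=2.560 (8.46642) → t≈2.546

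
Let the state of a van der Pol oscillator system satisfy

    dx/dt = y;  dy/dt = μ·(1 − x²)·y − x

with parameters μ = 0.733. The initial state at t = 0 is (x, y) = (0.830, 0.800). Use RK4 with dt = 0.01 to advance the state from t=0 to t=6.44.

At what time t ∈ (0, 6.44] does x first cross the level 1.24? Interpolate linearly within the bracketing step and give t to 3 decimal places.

t = 5.971

t=0.000: state=(0.830, 0.800)
step 1 (dt=0.01): k1=(0.800, -0.648), k2=(0.797, -0.656), k3=(0.797, -0.656), k4=(0.793, -0.665); state += dt/6·(k1+2k2+2k3+k4)
t=0.010: state=(0.838, 0.793)
t=0.020: state=(0.846, 0.787)
t=0.030: state=(0.854, 0.780)
continuing one RK4 step at a time; state shown every 25 steps (Δt=0.25):
t=0.250: state=(1.006, 0.589)
t=0.500: state=(1.119, 0.312)
t=0.750: state=(1.160, 0.016)
t=1.000: state=(1.129, -0.264)
t=1.250: state=(1.030, -0.523)
t=1.500: state=(0.868, -0.773)
t=1.750: state=(0.642, -1.034)
t=2.000: state=(0.348, -1.320)
t=2.250: state=(-0.019, -1.622)
t=2.500: state=(-0.458, -1.862)
t=2.750: state=(-0.930, -1.861)
t=3.000: state=(-1.355, -1.474)
t=3.250: state=(-1.645, -0.828)
t=3.500: state=(-1.773, -0.218)
t=3.750: state=(-1.769, 0.221)
t=4.000: state=(-1.674, 0.517)
t=4.250: state=(-1.516, 0.738)
t=4.500: state=(-1.307, 0.939)
t=4.750: state=(-1.045, 1.159)
t=5.000: state=(-0.723, 1.431)
t=5.250: state=(-0.324, 1.772)
t=5.500: state=(0.166, 2.144)
t=5.750: state=(0.735, 2.353)
t=5.970: state=(1.238, 2.138)
next step: t=5.980: state=(1.259, 2.116) — x has crossed 1.24
linear interpolation between t=5.970 (1.23794) and t=5.980 (1.25921) → t≈5.971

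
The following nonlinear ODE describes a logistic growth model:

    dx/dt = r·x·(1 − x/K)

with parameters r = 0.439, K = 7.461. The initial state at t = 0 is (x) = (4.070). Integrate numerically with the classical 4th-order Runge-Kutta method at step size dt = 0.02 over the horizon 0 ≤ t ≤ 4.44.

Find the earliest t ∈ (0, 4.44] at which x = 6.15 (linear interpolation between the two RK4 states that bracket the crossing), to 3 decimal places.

t=0.000: state=(4.070)
step 1 (dt=0.02): k1=(0.812), k2=(0.812), k3=(0.812), k4=(0.811); state += dt/6·(k1+2k2+2k3+k4)
t=0.020: state=(4.086)
t=0.040: state=(4.102)
t=0.060: state=(4.119)
continuing one RK4 step at a time; state shown every 10 steps (Δt=0.2):
t=0.200: state=(4.232)
t=0.400: state=(4.391)
t=0.600: state=(4.549)
t=0.800: state=(4.703)
t=1.000: state=(4.854)
t=1.200: state=(5.001)
t=1.400: state=(5.143)
t=1.600: state=(5.281)
t=1.800: state=(5.414)
t=2.000: state=(5.542)
t=2.200: state=(5.664)
t=2.400: state=(5.781)
t=2.600: state=(5.893)
t=2.800: state=(5.999)
t=3.000: state=(6.099)
t=3.100: state=(6.148)
next step: t=3.120: state=(6.157) — x has crossed 6.15
linear interpolation between t=3.100 (6.14757) and t=3.120 (6.15705) → t≈3.105

t = 3.105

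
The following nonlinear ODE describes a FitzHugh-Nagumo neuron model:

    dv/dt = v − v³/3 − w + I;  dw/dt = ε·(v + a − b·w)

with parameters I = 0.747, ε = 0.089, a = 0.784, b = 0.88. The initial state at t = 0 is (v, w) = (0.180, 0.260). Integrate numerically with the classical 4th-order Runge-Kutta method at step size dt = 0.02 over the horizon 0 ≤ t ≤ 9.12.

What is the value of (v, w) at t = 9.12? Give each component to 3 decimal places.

t=0.000: state=(0.180, 0.260)
step 1 (dt=0.02): k1=(0.665, 0.065), k2=(0.671, 0.066), k3=(0.671, 0.066), k4=(0.677, 0.067); state += dt/6·(k1+2k2+2k3+k4)
t=0.020: state=(0.193, 0.261)
t=0.040: state=(0.207, 0.263)
t=0.060: state=(0.221, 0.264)
continuing one RK4 step at a time; state shown every 25 steps (Δt=0.5):
t=0.500: state=(0.589, 0.301)
t=1.000: state=(1.110, 0.360)
t=1.500: state=(1.542, 0.439)
t=2.000: state=(1.740, 0.529)
t=2.500: state=(1.786, 0.620)
t=3.000: state=(1.774, 0.708)
t=3.500: state=(1.744, 0.792)
t=4.000: state=(1.707, 0.871)
t=4.500: state=(1.669, 0.946)
t=5.000: state=(1.629, 1.016)
t=5.500: state=(1.588, 1.081)
t=6.000: state=(1.547, 1.142)
t=6.500: state=(1.506, 1.199)
t=7.000: state=(1.463, 1.252)
t=7.500: state=(1.420, 1.301)
t=8.000: state=(1.375, 1.346)
t=8.500: state=(1.329, 1.388)
t=9.000: state=(1.281, 1.426)
t=9.120: state=(1.269, 1.434)

(v, w) = (1.269, 1.434)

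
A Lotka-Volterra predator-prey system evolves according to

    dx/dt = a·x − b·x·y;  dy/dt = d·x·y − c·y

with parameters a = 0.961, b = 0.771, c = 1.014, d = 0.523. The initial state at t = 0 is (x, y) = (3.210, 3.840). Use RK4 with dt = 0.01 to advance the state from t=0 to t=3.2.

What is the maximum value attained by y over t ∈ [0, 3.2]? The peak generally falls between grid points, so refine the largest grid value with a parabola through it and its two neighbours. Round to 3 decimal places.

t=0.000: state=(3.210, 3.840)
step 1 (dt=0.01): k1=(-6.419, 2.553), k2=(-6.386, 2.497), k3=(-6.386, 2.497), k4=(-6.352, 2.440); state += dt/6·(k1+2k2+2k3+k4)
t=0.010: state=(3.146, 3.865)
t=0.020: state=(3.083, 3.889)
t=0.030: state=(3.021, 3.912)
continuing one RK4 step at a time; state shown every 20 steps (Δt=0.2):
t=0.200: state=(2.093, 4.124)
t=0.400: state=(1.348, 4.019)
t=0.600: state=(0.901, 3.683)
t=0.800: state=(0.639, 3.255)
t=1.000: state=(0.485, 2.817)
t=1.200: state=(0.393, 2.407)
t=1.400: state=(0.338, 2.041)
t=1.600: state=(0.307, 1.723)
t=1.800: state=(0.291, 1.452)
t=2.000: state=(0.287, 1.221)
t=2.200: state=(0.293, 1.028)
t=2.400: state=(0.307, 0.866)
t=2.600: state=(0.329, 0.731)
t=2.800: state=(0.360, 0.619)
t=3.000: state=(0.399, 0.525)
t=3.200: state=(0.449, 0.448)
largest grid value and its neighbours: y(0.220)=4.12893, y(0.230)=4.12982, y(0.240)=4.12977
parabola through these three points peaks at t≈0.234 with y≈4.12991

max y = 4.130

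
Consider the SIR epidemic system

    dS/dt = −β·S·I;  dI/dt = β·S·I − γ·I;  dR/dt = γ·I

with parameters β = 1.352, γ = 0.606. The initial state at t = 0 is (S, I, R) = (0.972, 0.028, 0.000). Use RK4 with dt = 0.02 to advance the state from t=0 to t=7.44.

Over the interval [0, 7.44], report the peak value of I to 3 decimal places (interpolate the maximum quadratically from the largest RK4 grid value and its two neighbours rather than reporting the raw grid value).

t=0.000: state=(0.972, 0.028, 0.000)
step 1 (dt=0.02): k1=(-0.037, 0.020, 0.017), k2=(-0.037, 0.020, 0.017), k3=(-0.037, 0.020, 0.017), k4=(-0.037, 0.020, 0.017); state += dt/6·(k1+2k2+2k3+k4)
t=0.020: state=(0.971, 0.028, 0.000)
t=0.040: state=(0.971, 0.029, 0.001)
t=0.060: state=(0.970, 0.029, 0.001)
continuing one RK4 step at a time; state shown every 25 steps (Δt=0.5):
t=0.500: state=(0.950, 0.040, 0.010)
t=1.000: state=(0.921, 0.055, 0.024)
t=1.500: state=(0.881, 0.075, 0.044)
t=2.000: state=(0.831, 0.099, 0.070)
t=2.500: state=(0.771, 0.125, 0.104)
t=3.000: state=(0.702, 0.152, 0.146)
t=3.500: state=(0.628, 0.176, 0.196)
t=4.000: state=(0.554, 0.194, 0.252)
t=4.500: state=(0.484, 0.203, 0.313)
t=5.000: state=(0.421, 0.204, 0.375)
t=5.500: state=(0.368, 0.197, 0.436)
t=6.000: state=(0.323, 0.183, 0.493)
t=6.500: state=(0.287, 0.166, 0.546)
t=7.000: state=(0.258, 0.148, 0.594)
t=7.440: state=(0.238, 0.131, 0.631)
largest grid value and its neighbours: I(4.760)=0.20482, I(4.780)=0.20482, I(4.800)=0.20481
parabola through these three points peaks at t≈4.775 with I≈0.20482

max I = 0.205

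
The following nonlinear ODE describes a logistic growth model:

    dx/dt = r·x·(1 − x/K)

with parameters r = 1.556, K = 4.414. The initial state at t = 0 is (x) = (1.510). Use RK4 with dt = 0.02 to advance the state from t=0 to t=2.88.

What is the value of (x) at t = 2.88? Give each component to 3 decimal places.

t=0.000: state=(1.510)
step 1 (dt=0.02): k1=(1.546), k2=(1.553), k3=(1.553), k4=(1.561); state += dt/6·(k1+2k2+2k3+k4)
t=0.020: state=(1.541)
t=0.040: state=(1.572)
t=0.060: state=(1.604)
continuing one RK4 step at a time; state shown every 5 steps (Δt=0.1):
t=0.100: state=(1.668)
t=0.200: state=(1.832)
t=0.300: state=(2.001)
t=0.400: state=(2.172)
t=0.500: state=(2.344)
t=0.600: state=(2.514)
t=0.700: state=(2.680)
t=0.800: state=(2.841)
t=0.900: state=(2.994)
t=1.000: state=(3.140)
t=1.100: state=(3.276)
t=1.200: state=(3.403)
t=1.300: state=(3.519)
t=1.400: state=(3.625)
t=1.500: state=(3.721)
t=1.600: state=(3.807)
t=1.700: state=(3.884)
t=1.800: state=(3.952)
t=1.900: state=(4.013)
t=2.000: state=(4.066)
t=2.100: state=(4.113)
t=2.200: state=(4.154)
t=2.300: state=(4.189)
t=2.400: state=(4.220)
t=2.500: state=(4.247)
t=2.600: state=(4.270)
t=2.700: state=(4.290)
t=2.800: state=(4.308)
t=2.880: state=(4.320)

(x) = (4.320)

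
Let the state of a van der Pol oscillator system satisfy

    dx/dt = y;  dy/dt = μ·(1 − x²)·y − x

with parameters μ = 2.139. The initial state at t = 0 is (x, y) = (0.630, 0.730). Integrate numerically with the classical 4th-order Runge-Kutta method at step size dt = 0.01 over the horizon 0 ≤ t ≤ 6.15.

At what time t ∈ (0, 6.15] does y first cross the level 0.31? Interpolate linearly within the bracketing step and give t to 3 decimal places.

t = 0.740

t=0.000: state=(0.630, 0.730)
step 1 (dt=0.01): k1=(0.730, 0.312), k2=(0.732, 0.303), k3=(0.732, 0.303), k4=(0.733, 0.294); state += dt/6·(k1+2k2+2k3+k4)
t=0.010: state=(0.637, 0.733)
t=0.020: state=(0.645, 0.736)
t=0.030: state=(0.652, 0.739)
continuing one RK4 step at a time; state shown every 20 steps (Δt=0.2):
t=0.200: state=(0.779, 0.749)
t=0.400: state=(0.923, 0.663)
t=0.600: state=(1.038, 0.476)
t=0.740: state=(1.093, 0.310)
next step: t=0.750: state=(1.096, 0.298) — y has crossed 0.31
linear interpolation between t=0.740 (0.31017) and t=0.750 (0.29793) → t≈0.740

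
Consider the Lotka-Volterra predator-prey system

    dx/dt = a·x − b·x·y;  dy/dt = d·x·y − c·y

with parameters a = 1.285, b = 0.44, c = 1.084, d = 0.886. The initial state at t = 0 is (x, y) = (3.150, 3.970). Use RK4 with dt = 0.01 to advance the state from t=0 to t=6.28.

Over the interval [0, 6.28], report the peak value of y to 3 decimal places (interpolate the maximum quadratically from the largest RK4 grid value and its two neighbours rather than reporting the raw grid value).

max y = 7.297

t=0.000: state=(3.150, 3.970)
step 1 (dt=0.01): k1=(-1.455, 6.776), k2=(-1.498, 6.808), k3=(-1.498, 6.808), k4=(-1.542, 6.839); state += dt/6·(k1+2k2+2k3+k4)
t=0.010: state=(3.135, 4.038)
t=0.020: state=(3.119, 4.107)
t=0.030: state=(3.102, 4.176)
continuing one RK4 step at a time; state shown every 25 steps (Δt=0.25):
t=0.250: state=(2.547, 5.735)
t=0.500: state=(1.727, 7.019)
t=0.750: state=(1.075, 7.264)
t=1.000: state=(0.684, 6.703)
t=1.250: state=(0.474, 5.797)
t=1.500: state=(0.364, 4.844)
t=1.750: state=(0.309, 3.977)
t=2.000: state=(0.287, 3.238)
t=2.250: state=(0.287, 2.631)
t=2.500: state=(0.305, 2.141)
t=2.750: state=(0.339, 1.753)
t=3.000: state=(0.393, 1.449)
t=3.250: state=(0.468, 1.215)
t=3.500: state=(0.570, 1.039)
t=3.750: state=(0.706, 0.912)
t=4.000: state=(0.885, 0.829)
t=4.250: state=(1.117, 0.788)
t=4.500: state=(1.413, 0.795)
t=4.750: state=(1.780, 0.862)
t=5.000: state=(2.215, 1.022)
t=5.250: state=(2.687, 1.341)
t=5.500: state=(3.103, 1.946)
t=5.750: state=(3.271, 3.027)
t=6.000: state=(2.968, 4.653)
t=6.250: state=(2.228, 6.342)
t=6.280: state=(2.127, 6.504)
largest grid value and its neighbours: y(0.670)=7.29596, y(0.680)=7.29714, y(0.690)=7.29678
parabola through these three points peaks at t≈0.683 with y≈7.29719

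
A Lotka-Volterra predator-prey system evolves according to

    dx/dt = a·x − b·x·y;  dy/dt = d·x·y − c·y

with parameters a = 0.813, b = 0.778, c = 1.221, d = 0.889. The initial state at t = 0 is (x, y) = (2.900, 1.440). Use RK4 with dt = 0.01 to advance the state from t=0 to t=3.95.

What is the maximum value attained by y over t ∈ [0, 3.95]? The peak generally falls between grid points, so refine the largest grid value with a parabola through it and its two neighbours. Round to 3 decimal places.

t=0.000: state=(2.900, 1.440)
step 1 (dt=0.01): k1=(-0.891, 1.954), k2=(-0.912, 1.962), k3=(-0.912, 1.962), k4=(-0.933, 1.969); state += dt/6·(k1+2k2+2k3+k4)
t=0.010: state=(2.891, 1.460)
t=0.020: state=(2.881, 1.479)
t=0.030: state=(2.871, 1.499)
continuing one RK4 step at a time; state shown every 20 steps (Δt=0.2):
t=0.200: state=(2.642, 1.850)
t=0.400: state=(2.259, 2.244)
t=0.600: state=(1.830, 2.528)
t=0.800: state=(1.436, 2.645)
t=1.000: state=(1.122, 2.598)
t=1.200: state=(0.891, 2.431)
t=1.400: state=(0.731, 2.198)
t=1.600: state=(0.623, 1.941)
t=1.800: state=(0.553, 1.687)
t=2.000: state=(0.510, 1.452)
t=2.200: state=(0.487, 1.242)
t=2.400: state=(0.479, 1.060)
t=2.600: state=(0.484, 0.905)
t=2.800: state=(0.500, 0.773)
t=3.000: state=(0.526, 0.663)
t=3.200: state=(0.562, 0.572)
t=3.400: state=(0.609, 0.497)
t=3.600: state=(0.666, 0.436)
t=3.800: state=(0.735, 0.387)
t=3.950: state=(0.795, 0.357)
largest grid value and its neighbours: y(0.830)=2.64787, y(0.840)=2.64790, y(0.850)=2.64754
parabola through these three points peaks at t≈0.836 with y≈2.64794

max y = 2.648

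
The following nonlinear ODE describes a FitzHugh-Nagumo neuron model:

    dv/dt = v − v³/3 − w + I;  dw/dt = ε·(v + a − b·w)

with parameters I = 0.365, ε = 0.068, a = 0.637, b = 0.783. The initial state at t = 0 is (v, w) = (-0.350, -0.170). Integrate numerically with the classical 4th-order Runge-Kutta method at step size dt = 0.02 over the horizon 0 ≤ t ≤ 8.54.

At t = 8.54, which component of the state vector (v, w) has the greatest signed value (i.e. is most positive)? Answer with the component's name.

largest component: v

t=0.000: state=(-0.350, -0.170)
step 1 (dt=0.02): k1=(0.199, 0.029), k2=(0.201, 0.029), k3=(0.201, 0.029), k4=(0.202, 0.029); state += dt/6·(k1+2k2+2k3+k4)
t=0.020: state=(-0.346, -0.169)
t=0.040: state=(-0.342, -0.169)
t=0.060: state=(-0.338, -0.168)
continuing one RK4 step at a time; state shown every 25 steps (Δt=0.5):
t=0.500: state=(-0.229, -0.154)
t=1.000: state=(-0.045, -0.133)
t=1.500: state=(0.241, -0.106)
t=2.000: state=(0.670, -0.066)
t=2.500: state=(1.194, -0.012)
t=3.000: state=(1.593, 0.057)
t=3.500: state=(1.763, 0.134)
t=4.000: state=(1.800, 0.212)
t=4.500: state=(1.789, 0.288)
t=5.000: state=(1.763, 0.361)
t=5.500: state=(1.731, 0.432)
t=6.000: state=(1.698, 0.499)
t=6.500: state=(1.664, 0.564)
t=7.000: state=(1.628, 0.626)
t=7.500: state=(1.592, 0.685)
t=8.000: state=(1.555, 0.741)
t=8.500: state=(1.518, 0.794)
t=8.540: state=(1.514, 0.798)
compare at T: v=1.514, w=0.798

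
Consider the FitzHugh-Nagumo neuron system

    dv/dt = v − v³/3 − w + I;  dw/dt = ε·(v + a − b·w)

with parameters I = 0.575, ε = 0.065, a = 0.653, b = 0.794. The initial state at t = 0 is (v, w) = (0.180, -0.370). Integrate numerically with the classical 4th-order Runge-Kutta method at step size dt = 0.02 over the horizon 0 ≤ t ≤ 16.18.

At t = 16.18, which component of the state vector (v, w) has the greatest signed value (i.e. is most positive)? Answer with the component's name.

t=0.000: state=(0.180, -0.370)
step 1 (dt=0.02): k1=(1.123, 0.073), k2=(1.133, 0.074), k3=(1.133, 0.074), k4=(1.143, 0.075); state += dt/6·(k1+2k2+2k3+k4)
t=0.020: state=(0.203, -0.369)
t=0.040: state=(0.226, -0.367)
t=0.060: state=(0.249, -0.365)
continuing one RK4 step at a time; state shown every 50 steps (Δt=1):
t=1.000: state=(1.572, -0.255)
t=2.000: state=(1.986, -0.082)
t=3.000: state=(1.956, 0.089)
t=4.000: state=(1.900, 0.248)
t=5.000: state=(1.841, 0.395)
t=6.000: state=(1.782, 0.531)
t=7.000: state=(1.721, 0.657)
t=8.000: state=(1.660, 0.772)
t=9.000: state=(1.597, 0.878)
t=10.000: state=(1.532, 0.974)
t=11.000: state=(1.465, 1.062)
t=12.000: state=(1.393, 1.140)
t=13.000: state=(1.317, 1.210)
t=14.000: state=(1.233, 1.271)
t=15.000: state=(1.139, 1.324)
t=16.000: state=(1.025, 1.367)
t=16.180: state=(1.002, 1.374)
compare at T: v=1.002, w=1.374

largest component: w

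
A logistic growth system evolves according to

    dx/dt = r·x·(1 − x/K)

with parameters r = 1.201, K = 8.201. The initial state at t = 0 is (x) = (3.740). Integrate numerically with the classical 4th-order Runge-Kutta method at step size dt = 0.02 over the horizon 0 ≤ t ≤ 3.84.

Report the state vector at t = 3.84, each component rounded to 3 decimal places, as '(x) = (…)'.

(x) = (8.105)

t=0.000: state=(3.740)
step 1 (dt=0.02): k1=(2.443), k2=(2.446), k3=(2.446), k4=(2.448); state += dt/6·(k1+2k2+2k3+k4)
t=0.020: state=(3.789)
t=0.040: state=(3.838)
t=0.060: state=(3.887)
continuing one RK4 step at a time; state shown every 10 steps (Δt=0.2):
t=0.200: state=(4.231)
t=0.400: state=(4.719)
t=0.600: state=(5.190)
t=0.800: state=(5.631)
t=1.000: state=(6.035)
t=1.200: state=(6.396)
t=1.400: state=(6.711)
t=1.600: state=(6.982)
t=1.800: state=(7.211)
t=2.000: state=(7.402)
t=2.200: state=(7.559)
t=2.400: state=(7.688)
t=2.600: state=(7.792)
t=2.800: state=(7.876)
t=3.000: state=(7.943)
t=3.200: state=(7.997)
t=3.400: state=(8.039)
t=3.600: state=(8.073)
t=3.800: state=(8.100)
t=3.840: state=(8.105)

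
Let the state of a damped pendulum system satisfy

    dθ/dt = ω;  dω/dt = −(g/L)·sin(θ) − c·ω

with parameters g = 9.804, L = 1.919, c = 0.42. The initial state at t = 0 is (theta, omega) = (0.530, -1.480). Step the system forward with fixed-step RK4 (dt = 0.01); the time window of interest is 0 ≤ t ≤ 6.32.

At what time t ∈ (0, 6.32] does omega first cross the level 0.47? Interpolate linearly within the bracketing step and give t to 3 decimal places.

t=0.000: state=(0.530, -1.480)
step 1 (dt=0.01): k1=(-1.480, -1.961), k2=(-1.490, -1.924), k3=(-1.490, -1.924), k4=(-1.499, -1.887); state += dt/6·(k1+2k2+2k3+k4)
t=0.010: state=(0.515, -1.499)
t=0.020: state=(0.500, -1.518)
t=0.030: state=(0.485, -1.535)
continuing one RK4 step at a time; state shown every 25 steps (Δt=0.25):
t=0.250: state=(0.119, -1.718)
t=0.500: state=(-0.285, -1.436)
t=0.750: state=(-0.567, -0.776)
t=1.000: state=(-0.662, 0.017)
t=1.150: state=(-0.625, 0.465)
next step: t=1.160: state=(-0.620, 0.493) — omega has crossed 0.47
linear interpolation between t=1.150 (0.46515) and t=1.160 (0.49294) → t≈1.152

t = 1.152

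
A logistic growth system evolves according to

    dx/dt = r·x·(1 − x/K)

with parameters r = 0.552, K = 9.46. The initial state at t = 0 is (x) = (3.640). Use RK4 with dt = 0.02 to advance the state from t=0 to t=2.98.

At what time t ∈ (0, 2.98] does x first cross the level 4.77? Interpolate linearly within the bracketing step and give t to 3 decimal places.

t = 0.881

t=0.000: state=(3.640)
step 1 (dt=0.02): k1=(1.236), k2=(1.238), k3=(1.238), k4=(1.239); state += dt/6·(k1+2k2+2k3+k4)
t=0.020: state=(3.665)
t=0.040: state=(3.690)
t=0.060: state=(3.714)
continuing one RK4 step at a time; state shown every 5 steps (Δt=0.1):
t=0.100: state=(3.764)
t=0.200: state=(3.890)
t=0.300: state=(4.017)
t=0.400: state=(4.145)
t=0.500: state=(4.274)
t=0.600: state=(4.404)
t=0.700: state=(4.534)
t=0.800: state=(4.664)
t=0.880: state=(4.769)
next step: t=0.900: state=(4.795) — x has crossed 4.77
linear interpolation between t=0.880 (4.76889) and t=0.900 (4.79499) → t≈0.881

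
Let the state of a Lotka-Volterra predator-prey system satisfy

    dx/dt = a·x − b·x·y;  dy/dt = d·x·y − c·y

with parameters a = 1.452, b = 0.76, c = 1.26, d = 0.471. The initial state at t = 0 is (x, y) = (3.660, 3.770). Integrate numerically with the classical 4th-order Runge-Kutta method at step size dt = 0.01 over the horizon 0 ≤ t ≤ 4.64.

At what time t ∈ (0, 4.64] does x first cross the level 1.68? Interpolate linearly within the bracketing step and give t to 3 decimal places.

t = 0.526

t=0.000: state=(3.660, 3.770)
step 1 (dt=0.01): k1=(-5.172, 1.749), k2=(-5.160, 1.707), k3=(-5.159, 1.707), k4=(-5.146, 1.665); state += dt/6·(k1+2k2+2k3+k4)
t=0.010: state=(3.608, 3.787)
t=0.020: state=(3.557, 3.803)
t=0.030: state=(3.506, 3.819)
continuing one RK4 step at a time; state shown every 20 steps (Δt=0.2):
t=0.200: state=(2.710, 3.949)
t=0.400: state=(2.000, 3.824)
t=0.520: state=(1.693, 3.648)
next step: t=0.530: state=(1.671, 3.631) — x has crossed 1.68
linear interpolation between t=0.520 (1.69274) and t=0.530 (1.67065) → t≈0.526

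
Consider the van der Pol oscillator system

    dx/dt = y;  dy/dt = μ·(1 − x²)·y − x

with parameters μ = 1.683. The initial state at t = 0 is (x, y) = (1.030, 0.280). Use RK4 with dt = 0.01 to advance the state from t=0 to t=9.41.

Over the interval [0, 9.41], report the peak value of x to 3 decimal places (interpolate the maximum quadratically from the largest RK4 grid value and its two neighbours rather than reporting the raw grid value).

max x = 2.017

t=0.000: state=(1.030, 0.280)
step 1 (dt=0.01): k1=(0.280, -1.059), k2=(0.275, -1.061), k3=(0.275, -1.061), k4=(0.269, -1.063); state += dt/6·(k1+2k2+2k3+k4)
t=0.010: state=(1.033, 0.269)
t=0.020: state=(1.035, 0.259)
t=0.030: state=(1.038, 0.248)
continuing one RK4 step at a time; state shown every 50 steps (Δt=0.5):
t=0.500: state=(1.036, -0.248)
t=1.000: state=(0.784, -0.785)
t=1.500: state=(0.174, -1.804)
t=2.000: state=(-1.125, -2.981)
t=2.500: state=(-1.929, -0.281)
t=3.000: state=(-1.855, 0.357)
t=3.500: state=(-1.641, 0.491)
t=4.000: state=(-1.360, 0.649)
t=4.500: state=(-0.962, 0.995)
t=5.000: state=(-0.257, 2.017)
t=5.500: state=(1.199, 3.288)
t=6.000: state=(2.010, 0.190)
t=6.500: state=(1.918, -0.358)
t=7.000: state=(1.710, -0.465)
t=7.500: state=(1.448, -0.596)
t=8.000: state=(1.093, -0.863)
t=8.500: state=(0.511, -1.601)
t=9.000: state=(-0.720, -3.376)
t=9.410: state=(-1.850, -1.377)
largest grid value and its neighbours: x(6.070)=2.01706, x(6.080)=2.01709, x(6.090)=2.01693
parabola through these three points peaks at t≈6.077 with x≈2.01710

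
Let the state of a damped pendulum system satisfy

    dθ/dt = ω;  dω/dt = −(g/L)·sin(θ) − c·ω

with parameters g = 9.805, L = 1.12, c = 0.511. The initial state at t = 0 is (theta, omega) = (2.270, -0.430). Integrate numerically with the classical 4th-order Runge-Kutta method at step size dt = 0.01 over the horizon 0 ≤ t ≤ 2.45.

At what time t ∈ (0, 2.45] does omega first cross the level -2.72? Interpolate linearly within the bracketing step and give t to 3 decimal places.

t = 0.337

t=0.000: state=(2.270, -0.430)
step 1 (dt=0.01): k1=(-0.430, -6.481), k2=(-0.462, -6.476), k3=(-0.462, -6.477), k4=(-0.495, -6.473); state += dt/6·(k1+2k2+2k3+k4)
t=0.010: state=(2.265, -0.495)
t=0.020: state=(2.260, -0.559)
t=0.030: state=(2.254, -0.624)
continuing one RK4 step at a time; state shown every 10 steps (Δt=0.1):
t=0.100: state=(2.195, -1.079)
t=0.200: state=(2.053, -1.749)
t=0.300: state=(1.844, -2.452)
t=0.330: state=(1.767, -2.668)
next step: t=0.340: state=(1.740, -2.740) — omega has crossed -2.72
linear interpolation between t=0.330 (-2.66795) and t=0.340 (-2.74022) → t≈0.337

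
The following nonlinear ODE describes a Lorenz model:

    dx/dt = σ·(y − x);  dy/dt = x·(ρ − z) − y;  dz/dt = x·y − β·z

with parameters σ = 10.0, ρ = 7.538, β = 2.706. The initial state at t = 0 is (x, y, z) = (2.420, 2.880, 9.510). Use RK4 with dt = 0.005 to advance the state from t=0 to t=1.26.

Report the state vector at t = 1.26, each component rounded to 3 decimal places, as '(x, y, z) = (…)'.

(x, y, z) = (4.243, 3.726, 7.641)

t=0.000: state=(2.420, 2.880, 9.510)
step 1 (dt=0.005): k1=(4.600, -7.652, -18.764), k2=(4.294, -7.542, -18.651), k3=(4.304, -7.541, -18.653), k4=(4.008, -7.429, -18.542); state += dt/6·(k1+2k2+2k3+k4)
t=0.005: state=(2.442, 2.842, 9.417)
t=0.010: state=(2.460, 2.806, 9.325)
t=0.015: state=(2.476, 2.770, 9.233)
continuing one RK4 step at a time; state shown every 10 steps (Δt=0.05):
t=0.050: state=(2.528, 2.556, 8.622)
t=0.100: state=(2.491, 2.348, 7.818)
t=0.150: state=(2.410, 2.245, 7.091)
t=0.200: state=(2.338, 2.225, 6.440)
t=0.250: state=(2.302, 2.274, 5.869)
t=0.300: state=(2.312, 2.379, 5.376)
t=0.350: state=(2.370, 2.534, 4.964)
t=0.400: state=(2.476, 2.735, 4.634)
t=0.450: state=(2.628, 2.979, 4.389)
t=0.500: state=(2.826, 3.264, 4.231)
t=0.550: state=(3.066, 3.585, 4.168)
t=0.600: state=(3.344, 3.935, 4.205)
t=0.650: state=(3.654, 4.301, 4.348)
t=0.700: state=(3.986, 4.663, 4.600)
t=0.750: state=(4.325, 4.996, 4.959)
t=0.800: state=(4.650, 5.268, 5.413)
t=0.850: state=(4.935, 5.447, 5.933)
t=0.900: state=(5.154, 5.509, 6.479)
t=0.950: state=(5.283, 5.442, 7.000)
t=1.000: state=(5.309, 5.255, 7.443)
t=1.050: state=(5.232, 4.979, 7.765)
t=1.100: state=(5.064, 4.653, 7.943)
t=1.150: state=(4.831, 4.322, 7.975)
t=1.200: state=(4.565, 4.020, 7.881)
t=1.250: state=(4.295, 3.769, 7.688)
t=1.260: state=(4.243, 3.726, 7.641)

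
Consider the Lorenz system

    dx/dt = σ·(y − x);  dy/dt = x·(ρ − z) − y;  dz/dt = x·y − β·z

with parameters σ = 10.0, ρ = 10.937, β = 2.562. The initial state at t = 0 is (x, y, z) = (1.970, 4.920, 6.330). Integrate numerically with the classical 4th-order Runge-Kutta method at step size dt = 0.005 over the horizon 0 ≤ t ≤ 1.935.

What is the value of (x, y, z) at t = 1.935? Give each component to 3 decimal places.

t=0.000: state=(1.970, 4.920, 6.330)
step 1 (dt=0.005): k1=(29.500, 4.156, -6.525), k2=(28.866, 4.519, -6.099), k3=(28.891, 4.508, -6.108), k4=(28.281, 4.863, -5.688); state += dt/6·(k1+2k2+2k3+k4)
t=0.005: state=(2.114, 4.943, 6.299)
t=0.010: state=(2.253, 4.969, 6.273)
t=0.015: state=(2.386, 4.998, 6.251)
continuing one RK4 step at a time; state shown every 20 steps (Δt=0.1):
t=0.100: state=(4.137, 5.862, 6.420)
t=0.200: state=(5.704, 7.123, 7.855)
t=0.300: state=(6.836, 7.567, 10.269)
t=0.400: state=(6.982, 6.515, 12.360)
t=0.500: state=(6.041, 4.768, 12.819)
t=0.600: state=(4.745, 3.552, 11.854)
t=0.700: state=(3.800, 3.129, 10.394)
t=0.800: state=(3.399, 3.252, 9.033)
t=0.900: state=(3.468, 3.735, 8.035)
t=1.000: state=(3.904, 4.496, 7.552)
t=1.100: state=(4.616, 5.425, 7.718)
t=1.200: state=(5.450, 6.259, 8.601)
t=1.300: state=(6.114, 6.570, 9.990)
t=1.400: state=(6.267, 6.099, 11.251)
t=1.500: state=(5.821, 5.154, 11.723)
t=1.600: state=(5.076, 4.326, 11.330)
t=1.700: state=(4.430, 3.921, 10.469)
t=1.800: state=(4.091, 3.925, 9.554)
t=1.900: state=(4.087, 4.234, 8.851)
t=1.935: state=(4.155, 4.396, 8.687)

(x, y, z) = (4.155, 4.396, 8.687)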